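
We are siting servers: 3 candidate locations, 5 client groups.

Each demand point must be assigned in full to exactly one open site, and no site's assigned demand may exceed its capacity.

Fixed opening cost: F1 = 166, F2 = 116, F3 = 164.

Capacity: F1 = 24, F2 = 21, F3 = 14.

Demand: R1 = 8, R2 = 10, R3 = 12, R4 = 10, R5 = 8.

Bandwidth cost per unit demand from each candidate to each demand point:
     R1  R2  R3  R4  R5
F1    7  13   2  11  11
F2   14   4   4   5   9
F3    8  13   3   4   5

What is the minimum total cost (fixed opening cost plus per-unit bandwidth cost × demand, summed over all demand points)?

656

Open {F1, F2, F3}; cheapest assignment that respects the capacities:
  F1 (cap 24, load 20): R1, R3 — cost 8×7 + 12×2 = 80
  F2 (cap 21, load 20): R2, R4 — cost 10×4 + 10×5 = 90
  F3 (cap 14, load 8): R5 — cost 8×5 = 40
  Shipping 210, fixed 446 → total 656.
  Any other capacity-feasible assignment to {F1, F2, F3} ships for at least 210.
Total demand is 48 and no other set of sites has combined capacity ≥ 48, so {F1, F2, F3} is the only feasible choice of open sites. Minimum: 656.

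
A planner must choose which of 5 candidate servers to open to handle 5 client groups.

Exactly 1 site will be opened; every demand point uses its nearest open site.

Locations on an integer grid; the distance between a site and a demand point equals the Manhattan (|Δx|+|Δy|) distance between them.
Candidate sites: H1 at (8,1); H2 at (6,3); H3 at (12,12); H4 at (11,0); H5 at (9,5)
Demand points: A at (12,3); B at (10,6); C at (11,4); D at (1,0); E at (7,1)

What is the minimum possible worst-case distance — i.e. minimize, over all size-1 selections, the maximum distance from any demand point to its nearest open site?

8

Open {H1}.
  Farthest demand point is D at distance 8 (to H1); all others are ≤ 8.
With {H2} the worst case is 8.
With {H4} the worst case is 10.
No size-1 selection achieves below 8.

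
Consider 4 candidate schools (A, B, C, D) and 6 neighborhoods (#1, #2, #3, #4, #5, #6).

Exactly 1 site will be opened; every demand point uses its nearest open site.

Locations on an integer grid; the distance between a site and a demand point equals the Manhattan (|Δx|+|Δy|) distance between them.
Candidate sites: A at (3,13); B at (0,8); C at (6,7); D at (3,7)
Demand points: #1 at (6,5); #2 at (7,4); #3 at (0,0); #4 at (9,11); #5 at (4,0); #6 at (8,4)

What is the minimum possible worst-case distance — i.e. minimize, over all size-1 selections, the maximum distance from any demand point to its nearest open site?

10

Open {D}.
  Farthest demand point is #3 at distance 10 (to D); all others are ≤ 10.
With {B} the worst case is 12.
With {C} the worst case is 13.
No size-1 selection achieves below 10.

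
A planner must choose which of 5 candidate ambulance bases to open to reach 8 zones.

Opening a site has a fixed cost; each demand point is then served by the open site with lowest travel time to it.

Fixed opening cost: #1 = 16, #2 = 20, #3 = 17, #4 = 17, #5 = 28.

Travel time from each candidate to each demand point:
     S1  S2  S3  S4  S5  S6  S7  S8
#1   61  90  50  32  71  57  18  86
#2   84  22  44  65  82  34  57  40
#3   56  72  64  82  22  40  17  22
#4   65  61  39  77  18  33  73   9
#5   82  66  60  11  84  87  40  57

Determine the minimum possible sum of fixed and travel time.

285

Open {#1, #2, #4}: assign each demand point to its cheapest open site.
  S1→#1 61, S2→#2 22, S3→#4 39, S4→#1 32, S5→#4 18, S6→#4 33, S7→#1 18, S8→#4 9
  travel time 232, fixed 53 → total 285.
Compare {#2, #3, #4, #5}: travel time 205 + fixed 82 = 287.
Compare {#1, #2, #4, #5}: travel time 211 + fixed 81 = 292.
Compare {#2, #3, #5}: travel time 228 + fixed 65 = 293.
All other subsets cost ≥ 287. Minimum total cost: 285.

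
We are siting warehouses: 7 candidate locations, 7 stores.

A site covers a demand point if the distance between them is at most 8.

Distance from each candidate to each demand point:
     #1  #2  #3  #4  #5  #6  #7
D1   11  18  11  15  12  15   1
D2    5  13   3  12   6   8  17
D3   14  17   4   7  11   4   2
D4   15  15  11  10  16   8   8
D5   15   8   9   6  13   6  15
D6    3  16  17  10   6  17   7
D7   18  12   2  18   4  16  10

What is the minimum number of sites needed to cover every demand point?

3

Coverage sets (demand points within 8 of each site):
  D1: {#7}
  D2: {#1, #3, #5, #6}
  D3: {#3, #4, #6, #7}
  D4: {#6, #7}
  D5: {#2, #4, #6}
  D6: {#1, #5, #7}
  D7: {#3, #5}
No 2 sites suffice: every size-2 union leaves at least one demand point uncovered.
But {D1, D2, D5} covers everything, so the minimum is 3.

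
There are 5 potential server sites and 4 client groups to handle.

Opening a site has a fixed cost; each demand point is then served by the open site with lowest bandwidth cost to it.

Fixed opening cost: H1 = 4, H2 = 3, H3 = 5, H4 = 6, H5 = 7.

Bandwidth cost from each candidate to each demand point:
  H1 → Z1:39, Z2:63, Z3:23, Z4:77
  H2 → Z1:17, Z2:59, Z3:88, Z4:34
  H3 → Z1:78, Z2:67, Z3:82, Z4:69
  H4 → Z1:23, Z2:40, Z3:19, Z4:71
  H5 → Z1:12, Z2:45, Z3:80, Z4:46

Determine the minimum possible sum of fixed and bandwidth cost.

119

Open {H2, H4}: assign each demand point to its cheapest open site.
  Z1→H2 17, Z2→H4 40, Z3→H4 19, Z4→H2 34
  bandwidth cost 110, fixed 9 → total 119.
Compare {H2, H4, H5}: bandwidth cost 105 + fixed 16 = 121.
Compare {H1, H2, H4}: bandwidth cost 110 + fixed 13 = 123.
Compare {H2, H3, H4}: bandwidth cost 110 + fixed 14 = 124.
All other subsets cost ≥ 121. Minimum total cost: 119.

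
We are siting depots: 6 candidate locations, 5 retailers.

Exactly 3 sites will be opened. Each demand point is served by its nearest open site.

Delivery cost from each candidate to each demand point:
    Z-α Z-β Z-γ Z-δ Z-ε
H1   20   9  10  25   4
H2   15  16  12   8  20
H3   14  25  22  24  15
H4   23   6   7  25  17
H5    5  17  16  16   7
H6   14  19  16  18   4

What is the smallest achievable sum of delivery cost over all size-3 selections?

Open {H2, H4, H5}.
  Z-α→H5 5, Z-β→H4 6, Z-γ→H4 7, Z-δ→H2 8, Z-ε→H5 7  ⇒ total 33.
Compare {H1, H2, H5}: total 36.
Compare {H1, H4, H5}: total 38.
No size-3 selection does better; minimum is 33.

33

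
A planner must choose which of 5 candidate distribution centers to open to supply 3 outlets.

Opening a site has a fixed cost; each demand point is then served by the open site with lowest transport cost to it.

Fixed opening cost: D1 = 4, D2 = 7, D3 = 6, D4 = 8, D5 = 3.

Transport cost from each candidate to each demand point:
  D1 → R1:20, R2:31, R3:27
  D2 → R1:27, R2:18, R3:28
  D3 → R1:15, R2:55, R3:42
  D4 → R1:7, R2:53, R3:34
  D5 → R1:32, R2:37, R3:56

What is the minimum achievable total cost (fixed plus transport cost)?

Open {D2, D4}: assign each demand point to its cheapest open site.
  R1→D4 7, R2→D2 18, R3→D2 28
  transport cost 53, fixed 15 → total 68.
Compare {D1, D2, D4}: transport cost 52 + fixed 19 = 71.
Compare {D2, D4, D5}: transport cost 53 + fixed 18 = 71.
Compare {D2, D3}: transport cost 61 + fixed 13 = 74.
All other subsets cost ≥ 71. Minimum total cost: 68.

68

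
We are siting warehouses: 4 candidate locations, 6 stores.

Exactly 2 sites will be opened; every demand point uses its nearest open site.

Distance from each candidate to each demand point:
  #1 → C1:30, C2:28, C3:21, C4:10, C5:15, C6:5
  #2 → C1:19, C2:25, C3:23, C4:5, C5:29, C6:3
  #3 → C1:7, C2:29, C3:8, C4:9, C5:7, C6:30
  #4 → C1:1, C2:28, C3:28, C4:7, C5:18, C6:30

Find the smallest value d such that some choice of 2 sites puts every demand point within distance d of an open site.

25

Open {#1, #2}.
  Farthest demand point is C2 at distance 25 (to #2); all others are ≤ 25.
With {#2, #3} the worst case is 25.
With {#2, #4} the worst case is 25.
No size-2 selection achieves below 25.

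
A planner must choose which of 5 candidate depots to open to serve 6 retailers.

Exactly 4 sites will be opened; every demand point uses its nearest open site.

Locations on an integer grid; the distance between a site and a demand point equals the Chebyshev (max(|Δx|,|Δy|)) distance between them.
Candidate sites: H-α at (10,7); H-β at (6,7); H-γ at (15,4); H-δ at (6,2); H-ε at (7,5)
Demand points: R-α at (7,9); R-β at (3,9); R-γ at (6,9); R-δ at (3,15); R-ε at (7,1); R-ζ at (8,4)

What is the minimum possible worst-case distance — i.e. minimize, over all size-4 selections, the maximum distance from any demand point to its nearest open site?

Open {H-α, H-β, H-γ, H-δ}.
  Farthest demand point is R-δ at distance 8 (to H-α); all others are ≤ 8.
With {H-α, H-β, H-γ, H-ε} the worst case is 8.
With {H-α, H-β, H-δ, H-ε} the worst case is 8.
No size-4 selection achieves below 8.

8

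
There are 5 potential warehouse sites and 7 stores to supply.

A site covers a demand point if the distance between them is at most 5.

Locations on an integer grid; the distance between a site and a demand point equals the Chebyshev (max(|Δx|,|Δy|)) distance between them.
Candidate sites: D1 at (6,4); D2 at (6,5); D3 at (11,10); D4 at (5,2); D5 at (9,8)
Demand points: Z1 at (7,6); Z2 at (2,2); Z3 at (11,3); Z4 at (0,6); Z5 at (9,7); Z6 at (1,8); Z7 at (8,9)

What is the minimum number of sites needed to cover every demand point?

2

Coverage sets (demand points within 5 of each site):
  D1: {Z1, Z2, Z3, Z5, Z6, Z7}
  D2: {Z1, Z2, Z3, Z5, Z6, Z7}
  D3: {Z1, Z5, Z7}
  D4: {Z1, Z2, Z4, Z5}
  D5: {Z1, Z3, Z5, Z7}
No single site covers all 7 demand points.
But {D1, D4} covers everything, so the minimum is 2.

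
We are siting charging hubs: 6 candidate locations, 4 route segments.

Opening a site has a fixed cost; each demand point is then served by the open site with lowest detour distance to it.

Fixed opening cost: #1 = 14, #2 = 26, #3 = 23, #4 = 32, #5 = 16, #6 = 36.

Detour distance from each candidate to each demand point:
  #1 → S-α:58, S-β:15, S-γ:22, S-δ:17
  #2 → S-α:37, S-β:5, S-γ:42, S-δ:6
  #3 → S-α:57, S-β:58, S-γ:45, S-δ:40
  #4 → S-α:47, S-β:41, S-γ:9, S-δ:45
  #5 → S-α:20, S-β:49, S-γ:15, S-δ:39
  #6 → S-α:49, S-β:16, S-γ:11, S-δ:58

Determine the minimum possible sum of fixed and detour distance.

Open {#2, #5}: assign each demand point to its cheapest open site.
  S-α→#5 20, S-β→#2 5, S-γ→#5 15, S-δ→#2 6
  detour distance 46, fixed 42 → total 88.
Compare {#1, #5}: detour distance 67 + fixed 30 = 97.
Compare {#1, #2, #5}: detour distance 46 + fixed 56 = 102.
Compare {#1, #2}: detour distance 70 + fixed 40 = 110.
All other subsets cost ≥ 97. Minimum total cost: 88.

88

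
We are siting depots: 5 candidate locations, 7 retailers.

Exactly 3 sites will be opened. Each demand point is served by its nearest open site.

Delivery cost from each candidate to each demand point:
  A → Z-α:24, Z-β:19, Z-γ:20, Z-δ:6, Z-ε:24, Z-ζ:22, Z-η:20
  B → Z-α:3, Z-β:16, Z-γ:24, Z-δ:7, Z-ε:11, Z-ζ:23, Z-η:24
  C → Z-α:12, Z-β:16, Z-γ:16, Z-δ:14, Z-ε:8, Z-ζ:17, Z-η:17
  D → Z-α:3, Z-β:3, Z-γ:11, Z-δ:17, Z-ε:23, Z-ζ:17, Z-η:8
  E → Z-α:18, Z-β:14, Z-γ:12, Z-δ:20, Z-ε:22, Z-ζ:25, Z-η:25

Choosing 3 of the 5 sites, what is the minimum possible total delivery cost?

Open {A, C, D}.
  Z-α→D 3, Z-β→D 3, Z-γ→D 11, Z-δ→A 6, Z-ε→C 8, Z-ζ→C 17, Z-η→D 8  ⇒ total 56.
Compare {B, C, D}: total 57.
Compare {A, B, D}: total 59.
No size-3 selection does better; minimum is 56.

56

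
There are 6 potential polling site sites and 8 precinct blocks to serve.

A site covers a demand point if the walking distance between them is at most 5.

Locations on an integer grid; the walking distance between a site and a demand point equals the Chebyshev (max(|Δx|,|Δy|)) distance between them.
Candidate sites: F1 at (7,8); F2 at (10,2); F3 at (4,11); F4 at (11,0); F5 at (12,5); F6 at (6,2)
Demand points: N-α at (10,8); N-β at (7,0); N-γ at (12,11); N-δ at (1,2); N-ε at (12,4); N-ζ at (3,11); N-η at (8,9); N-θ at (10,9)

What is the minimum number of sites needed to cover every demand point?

Coverage sets (demand points within 5 of each site):
  F1: {N-α, N-γ, N-ε, N-ζ, N-η, N-θ}
  F2: {N-β, N-ε}
  F3: {N-ζ, N-η}
  F4: {N-β, N-ε}
  F5: {N-α, N-β, N-ε, N-η, N-θ}
  F6: {N-β, N-δ}
No single site covers all 8 demand points.
But {F1, F6} covers everything, so the minimum is 2.

2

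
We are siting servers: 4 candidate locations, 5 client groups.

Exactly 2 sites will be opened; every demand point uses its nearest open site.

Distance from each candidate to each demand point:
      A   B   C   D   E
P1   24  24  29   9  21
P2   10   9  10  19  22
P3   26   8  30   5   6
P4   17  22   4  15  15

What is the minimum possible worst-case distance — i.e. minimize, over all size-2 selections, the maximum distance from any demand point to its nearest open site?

10

Open {P2, P3}.
  Farthest demand point is A at distance 10 (to P2); all others are ≤ 10.
With {P2, P4} the worst case is 15.
With {P3, P4} the worst case is 17.
No size-2 selection achieves below 10.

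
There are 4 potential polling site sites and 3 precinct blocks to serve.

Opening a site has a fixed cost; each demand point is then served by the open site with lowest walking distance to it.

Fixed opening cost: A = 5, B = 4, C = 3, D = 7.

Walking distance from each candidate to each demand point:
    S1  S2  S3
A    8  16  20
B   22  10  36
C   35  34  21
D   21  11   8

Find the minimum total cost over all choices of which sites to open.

39

Open {A, D}: assign each demand point to its cheapest open site.
  S1→A 8, S2→D 11, S3→D 8
  walking distance 27, fixed 12 → total 39.
Compare {A, B, D}: walking distance 26 + fixed 16 = 42.
Compare {A, C, D}: walking distance 27 + fixed 15 = 42.
Compare {A, B, C, D}: walking distance 26 + fixed 19 = 45.
All other subsets cost ≥ 42. Minimum total cost: 39.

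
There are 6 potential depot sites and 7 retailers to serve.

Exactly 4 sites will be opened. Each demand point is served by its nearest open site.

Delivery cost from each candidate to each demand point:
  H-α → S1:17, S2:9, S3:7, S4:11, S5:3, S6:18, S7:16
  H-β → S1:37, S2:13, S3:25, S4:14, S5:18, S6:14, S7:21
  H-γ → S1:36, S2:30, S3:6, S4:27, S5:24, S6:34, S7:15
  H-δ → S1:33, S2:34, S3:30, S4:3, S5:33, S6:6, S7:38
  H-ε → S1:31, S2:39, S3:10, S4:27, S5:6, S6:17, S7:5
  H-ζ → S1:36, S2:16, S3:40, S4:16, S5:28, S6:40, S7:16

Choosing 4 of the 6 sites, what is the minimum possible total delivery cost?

Open {H-α, H-γ, H-δ, H-ε}.
  S1→H-α 17, S2→H-α 9, S3→H-γ 6, S4→H-δ 3, S5→H-α 3, S6→H-δ 6, S7→H-ε 5  ⇒ total 49.
Compare {H-α, H-β, H-δ, H-ε}: total 50.
Compare {H-α, H-δ, H-ε, H-ζ}: total 50.
No size-4 selection does better; minimum is 49.

49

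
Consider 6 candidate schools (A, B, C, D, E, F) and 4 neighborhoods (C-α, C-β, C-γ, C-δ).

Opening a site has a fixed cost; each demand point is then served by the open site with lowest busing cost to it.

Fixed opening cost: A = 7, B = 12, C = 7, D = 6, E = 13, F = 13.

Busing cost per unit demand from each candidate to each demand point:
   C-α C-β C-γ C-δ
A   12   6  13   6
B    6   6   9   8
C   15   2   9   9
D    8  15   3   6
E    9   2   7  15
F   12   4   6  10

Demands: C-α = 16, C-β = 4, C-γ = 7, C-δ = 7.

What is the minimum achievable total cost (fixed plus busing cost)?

Open {B, C, D}: assign each demand point to its cheapest open site.
  C-α→B 16×6=96, C-β→C 4×2=8, C-γ→D 7×3=21, C-δ→D 7×6=42
  busing cost 167, fixed 25 → total 192.
Compare {B, D, E}: busing cost 167 + fixed 31 = 198.
Compare {A, B, C, D}: busing cost 167 + fixed 32 = 199.
Compare {B, D}: busing cost 183 + fixed 18 = 201.
All other subsets cost ≥ 198. Minimum total cost: 192.

192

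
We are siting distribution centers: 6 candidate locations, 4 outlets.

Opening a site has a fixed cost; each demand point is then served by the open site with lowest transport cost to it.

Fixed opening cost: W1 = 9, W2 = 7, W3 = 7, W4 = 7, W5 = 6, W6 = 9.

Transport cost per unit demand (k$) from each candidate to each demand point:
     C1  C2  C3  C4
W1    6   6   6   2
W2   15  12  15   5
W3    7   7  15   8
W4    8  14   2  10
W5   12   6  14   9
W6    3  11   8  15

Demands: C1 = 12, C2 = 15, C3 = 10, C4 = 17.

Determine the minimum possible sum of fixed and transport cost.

205

Open {W1, W4, W6}: assign each demand point to its cheapest open site.
  C1→W6 12×3=36, C2→W1 15×6=90, C3→W4 10×2=20, C4→W1 17×2=34
  transport cost 180, fixed 25 → total 205.
Compare {W1, W4, W5, W6}: transport cost 180 + fixed 31 = 211.
Compare {W1, W2, W4, W6}: transport cost 180 + fixed 32 = 212.
Compare {W1, W3, W4, W6}: transport cost 180 + fixed 32 = 212.
All other subsets cost ≥ 211. Minimum total cost: 205.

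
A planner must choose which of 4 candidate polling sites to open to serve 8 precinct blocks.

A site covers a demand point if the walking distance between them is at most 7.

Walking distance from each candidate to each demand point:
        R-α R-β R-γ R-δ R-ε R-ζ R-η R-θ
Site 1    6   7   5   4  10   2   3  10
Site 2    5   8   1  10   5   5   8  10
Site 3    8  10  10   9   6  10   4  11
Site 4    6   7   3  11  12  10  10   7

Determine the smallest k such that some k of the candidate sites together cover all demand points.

Coverage sets (demand points within 7 of each site):
  Site 1: {R-α, R-β, R-γ, R-δ, R-ζ, R-η}
  Site 2: {R-α, R-γ, R-ε, R-ζ}
  Site 3: {R-ε, R-η}
  Site 4: {R-α, R-β, R-γ, R-θ}
No 2 sites suffice: every size-2 union leaves at least one demand point uncovered.
But {Site 1, Site 2, Site 4} covers everything, so the minimum is 3.

3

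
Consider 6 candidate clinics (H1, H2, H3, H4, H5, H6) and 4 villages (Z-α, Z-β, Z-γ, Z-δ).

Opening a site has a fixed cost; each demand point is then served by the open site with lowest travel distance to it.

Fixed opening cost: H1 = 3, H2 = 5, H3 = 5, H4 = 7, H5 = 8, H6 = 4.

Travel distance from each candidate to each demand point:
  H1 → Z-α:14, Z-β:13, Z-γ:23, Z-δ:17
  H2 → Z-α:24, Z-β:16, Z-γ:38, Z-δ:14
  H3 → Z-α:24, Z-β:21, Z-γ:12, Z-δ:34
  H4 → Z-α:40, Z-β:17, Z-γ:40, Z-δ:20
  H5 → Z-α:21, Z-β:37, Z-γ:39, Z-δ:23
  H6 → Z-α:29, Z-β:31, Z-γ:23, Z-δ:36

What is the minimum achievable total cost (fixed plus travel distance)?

64

Open {H1, H3}: assign each demand point to its cheapest open site.
  Z-α→H1 14, Z-β→H1 13, Z-γ→H3 12, Z-δ→H1 17
  travel distance 56, fixed 8 → total 64.
Compare {H1, H2, H3}: travel distance 53 + fixed 13 = 66.
Compare {H1, H3, H6}: travel distance 56 + fixed 12 = 68.
Compare {H1}: travel distance 67 + fixed 3 = 70.
All other subsets cost ≥ 66. Minimum total cost: 64.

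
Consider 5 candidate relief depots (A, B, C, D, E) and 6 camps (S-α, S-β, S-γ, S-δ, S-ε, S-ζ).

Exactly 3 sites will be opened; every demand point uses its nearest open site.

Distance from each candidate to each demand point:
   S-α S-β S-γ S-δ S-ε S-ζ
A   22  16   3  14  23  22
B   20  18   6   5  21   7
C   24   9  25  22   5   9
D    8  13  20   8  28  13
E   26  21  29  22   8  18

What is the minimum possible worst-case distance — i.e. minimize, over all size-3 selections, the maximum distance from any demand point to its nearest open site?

Open {A, C, D}.
  Farthest demand point is S-β at distance 9 (to C); all others are ≤ 9.
With {B, C, D} the worst case is 9.
With {A, D, E} the worst case is 13.
No size-3 selection achieves below 9.

9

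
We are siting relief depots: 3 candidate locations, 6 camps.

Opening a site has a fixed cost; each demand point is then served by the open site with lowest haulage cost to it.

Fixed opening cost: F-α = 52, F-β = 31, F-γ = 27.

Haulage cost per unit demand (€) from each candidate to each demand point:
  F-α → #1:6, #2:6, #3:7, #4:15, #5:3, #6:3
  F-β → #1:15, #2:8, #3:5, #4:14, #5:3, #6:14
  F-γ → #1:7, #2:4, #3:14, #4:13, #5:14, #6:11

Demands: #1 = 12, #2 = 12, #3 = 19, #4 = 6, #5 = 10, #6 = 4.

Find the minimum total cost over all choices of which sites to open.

Open {F-β, F-γ}: assign each demand point to its cheapest open site.
  #1→F-γ 12×7=84, #2→F-γ 12×4=48, #3→F-β 19×5=95, #4→F-γ 6×13=78, #5→F-β 10×3=30, #6→F-γ 4×11=44
  haulage cost 379, fixed 58 → total 437.
Compare {F-α, F-β, F-γ}: haulage cost 335 + fixed 110 = 445.
Compare {F-α, F-β}: haulage cost 365 + fixed 83 = 448.
Compare {F-α, F-γ}: haulage cost 373 + fixed 79 = 452.
All other subsets cost ≥ 445. Minimum total cost: 437.

437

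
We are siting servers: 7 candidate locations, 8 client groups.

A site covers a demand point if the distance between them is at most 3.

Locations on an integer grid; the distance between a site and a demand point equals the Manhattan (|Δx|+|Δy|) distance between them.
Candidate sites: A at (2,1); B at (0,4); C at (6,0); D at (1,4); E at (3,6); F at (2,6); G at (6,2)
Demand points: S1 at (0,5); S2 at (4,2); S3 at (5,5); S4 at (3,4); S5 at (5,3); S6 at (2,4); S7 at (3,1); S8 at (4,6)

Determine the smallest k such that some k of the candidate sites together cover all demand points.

Coverage sets (demand points within 3 of each site):
  A: {S2, S6, S7}
  B: {S1, S4, S6}
  C: {}
  D: {S1, S4, S6}
  E: {S3, S4, S6, S8}
  F: {S1, S4, S6, S8}
  G: {S2, S5}
No 3 sites suffice: every size-3 union leaves at least one demand point uncovered.
But {A, B, E, G} covers everything, so the minimum is 4.

4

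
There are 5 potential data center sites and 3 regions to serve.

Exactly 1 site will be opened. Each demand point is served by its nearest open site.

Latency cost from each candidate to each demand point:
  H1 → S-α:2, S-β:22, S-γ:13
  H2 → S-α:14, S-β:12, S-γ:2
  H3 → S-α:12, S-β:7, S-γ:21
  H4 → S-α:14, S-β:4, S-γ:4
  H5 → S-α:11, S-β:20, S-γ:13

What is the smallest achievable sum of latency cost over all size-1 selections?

Open {H4}.
  S-α→H4 14, S-β→H4 4, S-γ→H4 4  ⇒ total 22.
Compare {H2}: total 28.
Compare {H1}: total 37.
No size-1 selection does better; minimum is 22.

22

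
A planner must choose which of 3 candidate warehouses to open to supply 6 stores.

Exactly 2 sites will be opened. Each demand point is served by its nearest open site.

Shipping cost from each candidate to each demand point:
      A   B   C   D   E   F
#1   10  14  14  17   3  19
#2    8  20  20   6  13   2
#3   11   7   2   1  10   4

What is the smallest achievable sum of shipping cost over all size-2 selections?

27

Open {#1, #3}.
  A→#1 10, B→#3 7, C→#3 2, D→#3 1, E→#1 3, F→#3 4  ⇒ total 27.
Compare {#2, #3}: total 30.
Compare {#1, #2}: total 47.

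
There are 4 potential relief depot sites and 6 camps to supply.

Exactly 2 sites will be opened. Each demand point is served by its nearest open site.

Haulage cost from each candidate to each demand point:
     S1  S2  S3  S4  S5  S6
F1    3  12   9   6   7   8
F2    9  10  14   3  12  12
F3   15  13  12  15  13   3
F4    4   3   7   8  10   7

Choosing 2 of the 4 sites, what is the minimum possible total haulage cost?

33

Open {F1, F4}.
  S1→F1 3, S2→F4 3, S3→F4 7, S4→F1 6, S5→F1 7, S6→F4 7  ⇒ total 33.
Compare {F2, F4}: total 34.
Compare {F3, F4}: total 35.
No size-2 selection does better; minimum is 33.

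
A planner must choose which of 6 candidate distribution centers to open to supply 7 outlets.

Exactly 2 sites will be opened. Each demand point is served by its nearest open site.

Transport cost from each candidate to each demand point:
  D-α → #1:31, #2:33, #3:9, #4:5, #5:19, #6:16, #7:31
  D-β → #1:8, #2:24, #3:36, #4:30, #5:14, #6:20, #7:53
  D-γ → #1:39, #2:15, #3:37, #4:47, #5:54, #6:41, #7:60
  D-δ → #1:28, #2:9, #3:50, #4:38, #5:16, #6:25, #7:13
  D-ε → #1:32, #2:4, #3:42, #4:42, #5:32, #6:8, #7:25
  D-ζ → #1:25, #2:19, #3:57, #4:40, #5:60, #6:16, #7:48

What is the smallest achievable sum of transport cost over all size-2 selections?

96

Open {D-α, D-δ}.
  #1→D-δ 28, #2→D-δ 9, #3→D-α 9, #4→D-α 5, #5→D-δ 16, #6→D-α 16, #7→D-δ 13  ⇒ total 96.
Compare {D-α, D-ε}: total 101.
Compare {D-α, D-β}: total 107.
No size-2 selection does better; minimum is 96.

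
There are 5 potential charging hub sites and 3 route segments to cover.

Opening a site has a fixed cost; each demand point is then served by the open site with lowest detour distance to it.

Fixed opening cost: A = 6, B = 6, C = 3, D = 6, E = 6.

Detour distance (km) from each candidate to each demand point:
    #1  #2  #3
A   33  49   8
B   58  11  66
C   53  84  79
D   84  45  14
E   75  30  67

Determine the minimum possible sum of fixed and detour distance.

64

Open {A, B}: assign each demand point to its cheapest open site.
  #1→A 33, #2→B 11, #3→A 8
  detour distance 52, fixed 12 → total 64.
Compare {A, B, C}: detour distance 52 + fixed 15 = 67.
Compare {A, B, D}: detour distance 52 + fixed 18 = 70.
Compare {A, B, E}: detour distance 52 + fixed 18 = 70.
All other subsets cost ≥ 67. Minimum total cost: 64.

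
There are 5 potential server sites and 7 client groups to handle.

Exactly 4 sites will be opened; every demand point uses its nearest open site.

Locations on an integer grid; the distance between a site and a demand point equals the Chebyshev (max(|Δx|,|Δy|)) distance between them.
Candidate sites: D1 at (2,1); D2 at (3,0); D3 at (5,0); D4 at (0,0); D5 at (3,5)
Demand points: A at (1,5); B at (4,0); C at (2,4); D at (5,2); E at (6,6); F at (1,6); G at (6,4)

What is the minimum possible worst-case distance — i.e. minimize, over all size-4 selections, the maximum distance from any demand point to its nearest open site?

3

Open {D1, D2, D3, D5}.
  Farthest demand point is E at distance 3 (to D5); all others are ≤ 3.
With {D1, D2, D4, D5} the worst case is 3.
With {D1, D3, D4, D5} the worst case is 3.
No size-4 selection achieves below 3.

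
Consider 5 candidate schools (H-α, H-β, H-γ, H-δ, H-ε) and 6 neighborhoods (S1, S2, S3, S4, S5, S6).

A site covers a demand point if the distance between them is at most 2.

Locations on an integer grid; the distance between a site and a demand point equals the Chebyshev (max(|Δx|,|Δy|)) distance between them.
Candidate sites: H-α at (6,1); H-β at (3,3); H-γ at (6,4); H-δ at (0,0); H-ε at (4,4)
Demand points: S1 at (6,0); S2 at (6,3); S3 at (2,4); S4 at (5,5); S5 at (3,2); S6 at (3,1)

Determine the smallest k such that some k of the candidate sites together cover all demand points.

Coverage sets (demand points within 2 of each site):
  H-α: {S1, S2}
  H-β: {S3, S4, S5, S6}
  H-γ: {S2, S4}
  H-δ: {}
  H-ε: {S2, S3, S4, S5}
No single site covers all 6 demand points.
But {H-α, H-β} covers everything, so the minimum is 2.

2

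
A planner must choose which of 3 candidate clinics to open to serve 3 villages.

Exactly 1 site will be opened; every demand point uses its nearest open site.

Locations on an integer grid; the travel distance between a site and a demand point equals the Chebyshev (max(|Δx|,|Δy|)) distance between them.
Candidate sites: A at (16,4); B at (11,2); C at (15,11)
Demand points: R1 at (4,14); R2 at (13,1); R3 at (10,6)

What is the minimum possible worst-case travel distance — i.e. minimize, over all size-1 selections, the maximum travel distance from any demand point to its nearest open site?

11

Open {C}.
  Farthest demand point is R1 at travel distance 11 (to C); all others are ≤ 11.
With {A} the worst case is 12.
With {B} the worst case is 12.
No size-1 selection achieves below 11.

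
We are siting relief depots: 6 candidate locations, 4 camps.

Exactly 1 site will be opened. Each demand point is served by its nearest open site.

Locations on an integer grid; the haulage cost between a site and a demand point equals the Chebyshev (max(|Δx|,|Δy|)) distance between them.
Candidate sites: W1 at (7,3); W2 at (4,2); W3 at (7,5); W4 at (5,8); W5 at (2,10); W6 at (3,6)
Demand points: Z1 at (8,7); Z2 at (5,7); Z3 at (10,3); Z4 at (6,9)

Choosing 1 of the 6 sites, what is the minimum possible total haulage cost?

Open {W4}.
  Z1→W4 3, Z2→W4 1, Z3→W4 5, Z4→W4 1  ⇒ total 10.
Compare {W3}: total 11.
Compare {W1}: total 17.
No size-1 selection does better; minimum is 10.

10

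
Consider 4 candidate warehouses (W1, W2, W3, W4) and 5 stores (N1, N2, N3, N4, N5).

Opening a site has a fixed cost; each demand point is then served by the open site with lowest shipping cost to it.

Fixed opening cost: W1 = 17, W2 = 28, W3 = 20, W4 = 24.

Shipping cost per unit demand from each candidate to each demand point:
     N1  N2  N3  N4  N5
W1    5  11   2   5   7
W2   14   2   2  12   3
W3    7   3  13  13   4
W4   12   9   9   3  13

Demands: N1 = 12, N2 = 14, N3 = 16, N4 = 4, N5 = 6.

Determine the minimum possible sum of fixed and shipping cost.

203

Open {W1, W2}: assign each demand point to its cheapest open site.
  N1→W1 12×5=60, N2→W2 14×2=28, N3→W1 16×2=32, N4→W1 4×5=20, N5→W2 6×3=18
  shipping cost 158, fixed 45 → total 203.
Compare {W1, W3}: shipping cost 178 + fixed 37 = 215.
Compare {W1, W2, W4}: shipping cost 150 + fixed 69 = 219.
Compare {W1, W2, W3}: shipping cost 158 + fixed 65 = 223.
All other subsets cost ≥ 215. Minimum total cost: 203.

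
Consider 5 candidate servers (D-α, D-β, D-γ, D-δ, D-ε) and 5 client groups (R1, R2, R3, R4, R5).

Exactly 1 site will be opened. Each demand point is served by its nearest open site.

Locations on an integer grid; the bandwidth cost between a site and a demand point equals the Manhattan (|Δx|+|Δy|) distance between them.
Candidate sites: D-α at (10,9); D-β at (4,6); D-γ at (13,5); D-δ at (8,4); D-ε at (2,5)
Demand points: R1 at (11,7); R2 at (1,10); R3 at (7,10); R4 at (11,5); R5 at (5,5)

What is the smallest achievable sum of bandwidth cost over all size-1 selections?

31

Open {D-α}.
  R1→D-α 3, R2→D-α 10, R3→D-α 4, R4→D-α 5, R5→D-α 9  ⇒ total 31.
Compare {D-β}: total 32.
Compare {D-δ}: total 34.
No size-1 selection does better; minimum is 31.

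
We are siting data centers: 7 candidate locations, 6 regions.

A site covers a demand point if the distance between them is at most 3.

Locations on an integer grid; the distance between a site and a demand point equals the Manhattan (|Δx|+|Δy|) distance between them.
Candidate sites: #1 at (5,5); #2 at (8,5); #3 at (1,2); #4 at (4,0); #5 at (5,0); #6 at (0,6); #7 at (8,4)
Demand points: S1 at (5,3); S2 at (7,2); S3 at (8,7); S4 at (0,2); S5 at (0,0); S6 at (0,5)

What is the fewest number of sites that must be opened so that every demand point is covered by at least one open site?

4

Coverage sets (demand points within 3 of each site):
  #1: {S1}
  #2: {S3}
  #3: {S4, S5}
  #4: {}
  #5: {S1}
  #6: {S6}
  #7: {S2, S3}
No 3 sites suffice: every size-3 union leaves at least one demand point uncovered.
But {#1, #3, #6, #7} covers everything, so the minimum is 4.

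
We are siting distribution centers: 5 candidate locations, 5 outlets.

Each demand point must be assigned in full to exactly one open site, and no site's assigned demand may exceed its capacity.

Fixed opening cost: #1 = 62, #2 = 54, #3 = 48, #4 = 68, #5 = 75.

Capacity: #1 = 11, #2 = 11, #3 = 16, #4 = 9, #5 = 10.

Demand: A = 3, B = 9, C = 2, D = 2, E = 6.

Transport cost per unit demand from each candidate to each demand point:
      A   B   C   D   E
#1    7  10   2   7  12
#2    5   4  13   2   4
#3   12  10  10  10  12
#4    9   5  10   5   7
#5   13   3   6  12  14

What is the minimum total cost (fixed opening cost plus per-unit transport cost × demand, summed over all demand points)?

Open {#1, #2}; cheapest assignment that respects the capacities:
  #1 (cap 11, load 11): A, C, E — cost 3×7 + 2×2 + 6×12 = 97
  #2 (cap 11, load 11): B, D — cost 9×4 + 2×2 = 40
  Shipping 137, fixed 116 → total 253.
  Any other capacity-feasible assignment to {#1, #2} ships for at least 137.
Compare {#2, #3}: its best feasible assignment gives total 255.
Compare {#1, #2, #5}: its best feasible assignment gives total 265.
Every other set of open sites that can feasibly serve all demand totals ≥ 255 even under its best assignment. Minimum: 253.

253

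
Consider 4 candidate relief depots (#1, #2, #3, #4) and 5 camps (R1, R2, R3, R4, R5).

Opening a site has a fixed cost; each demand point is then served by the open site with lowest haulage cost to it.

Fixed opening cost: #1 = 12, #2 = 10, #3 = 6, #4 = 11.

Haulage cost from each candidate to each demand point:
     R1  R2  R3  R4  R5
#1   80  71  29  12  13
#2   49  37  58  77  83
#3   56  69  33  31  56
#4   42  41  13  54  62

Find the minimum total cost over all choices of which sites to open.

144

Open {#1, #4}: assign each demand point to its cheapest open site.
  R1→#4 42, R2→#4 41, R3→#4 13, R4→#1 12, R5→#1 13
  haulage cost 121, fixed 23 → total 144.
Compare {#1, #2, #4}: haulage cost 117 + fixed 33 = 150.
Compare {#1, #3, #4}: haulage cost 121 + fixed 29 = 150.
Compare {#1, #2, #3, #4}: haulage cost 117 + fixed 39 = 156.
All other subsets cost ≥ 150. Minimum total cost: 144.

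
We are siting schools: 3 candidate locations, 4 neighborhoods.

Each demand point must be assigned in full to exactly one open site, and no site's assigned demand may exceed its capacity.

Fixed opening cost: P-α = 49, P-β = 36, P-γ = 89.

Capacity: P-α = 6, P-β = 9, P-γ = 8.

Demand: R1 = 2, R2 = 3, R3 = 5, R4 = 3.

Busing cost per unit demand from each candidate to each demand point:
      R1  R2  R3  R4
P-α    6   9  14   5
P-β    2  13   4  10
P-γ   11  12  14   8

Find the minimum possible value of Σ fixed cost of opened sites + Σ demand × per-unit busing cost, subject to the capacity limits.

151

Open {P-α, P-β}; cheapest assignment that respects the capacities:
  P-α (cap 6, load 6): R2, R4 — cost 3×9 + 3×5 = 42
  P-β (cap 9, load 7): R1, R3 — cost 2×2 + 5×4 = 24
  Shipping 66, fixed 85 → total 151.
  Any other capacity-feasible assignment to {P-α, P-β} ships for at least 66.
Compare {P-β, P-γ}: its best feasible assignment gives total 209.
Compare {P-α, P-β, P-γ}: its best feasible assignment gives total 240.
Every other set of open sites that can feasibly serve all demand totals ≥ 209 even under its best assignment. Minimum: 151.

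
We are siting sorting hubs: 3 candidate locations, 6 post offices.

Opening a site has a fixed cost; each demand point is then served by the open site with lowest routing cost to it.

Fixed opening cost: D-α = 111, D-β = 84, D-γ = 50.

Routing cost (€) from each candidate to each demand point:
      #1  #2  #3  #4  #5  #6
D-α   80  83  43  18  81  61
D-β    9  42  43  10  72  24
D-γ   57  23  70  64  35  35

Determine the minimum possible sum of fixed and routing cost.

278

Open {D-β, D-γ}: assign each demand point to its cheapest open site.
  #1→D-β 9, #2→D-γ 23, #3→D-β 43, #4→D-β 10, #5→D-γ 35, #6→D-β 24
  routing cost 144, fixed 134 → total 278.
Compare {D-β}: routing cost 200 + fixed 84 = 284.
Compare {D-γ}: routing cost 284 + fixed 50 = 334.
Compare {D-α, D-γ}: routing cost 211 + fixed 161 = 372.
All other subsets cost ≥ 284. Minimum total cost: 278.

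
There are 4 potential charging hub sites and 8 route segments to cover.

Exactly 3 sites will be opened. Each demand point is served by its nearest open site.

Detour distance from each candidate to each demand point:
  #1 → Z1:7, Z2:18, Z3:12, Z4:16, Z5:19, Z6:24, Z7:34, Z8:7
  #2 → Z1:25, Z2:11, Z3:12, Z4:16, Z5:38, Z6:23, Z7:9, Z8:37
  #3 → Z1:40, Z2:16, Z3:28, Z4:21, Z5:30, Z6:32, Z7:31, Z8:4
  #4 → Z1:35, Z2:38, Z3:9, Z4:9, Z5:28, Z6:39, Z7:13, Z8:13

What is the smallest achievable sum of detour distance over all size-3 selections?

Open {#1, #2, #4}.
  Z1→#1 7, Z2→#2 11, Z3→#4 9, Z4→#4 9, Z5→#1 19, Z6→#2 23, Z7→#2 9, Z8→#1 7  ⇒ total 94.
Compare {#1, #2, #3}: total 101.
Compare {#1, #3, #4}: total 101.
No size-3 selection does better; minimum is 94.

94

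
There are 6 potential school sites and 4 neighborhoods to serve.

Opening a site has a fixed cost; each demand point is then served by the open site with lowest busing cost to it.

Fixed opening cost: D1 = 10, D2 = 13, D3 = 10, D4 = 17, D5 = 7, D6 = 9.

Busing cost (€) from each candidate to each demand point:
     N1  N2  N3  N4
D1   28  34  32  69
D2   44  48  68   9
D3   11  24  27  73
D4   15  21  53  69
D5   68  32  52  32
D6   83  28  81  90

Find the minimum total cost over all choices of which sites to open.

Open {D2, D3}: assign each demand point to its cheapest open site.
  N1→D3 11, N2→D3 24, N3→D3 27, N4→D2 9
  busing cost 71, fixed 23 → total 94.
Compare {D2, D3, D5}: busing cost 71 + fixed 30 = 101.
Compare {D2, D3, D6}: busing cost 71 + fixed 32 = 103.
Compare {D1, D2, D3}: busing cost 71 + fixed 33 = 104.
All other subsets cost ≥ 101. Minimum total cost: 94.

94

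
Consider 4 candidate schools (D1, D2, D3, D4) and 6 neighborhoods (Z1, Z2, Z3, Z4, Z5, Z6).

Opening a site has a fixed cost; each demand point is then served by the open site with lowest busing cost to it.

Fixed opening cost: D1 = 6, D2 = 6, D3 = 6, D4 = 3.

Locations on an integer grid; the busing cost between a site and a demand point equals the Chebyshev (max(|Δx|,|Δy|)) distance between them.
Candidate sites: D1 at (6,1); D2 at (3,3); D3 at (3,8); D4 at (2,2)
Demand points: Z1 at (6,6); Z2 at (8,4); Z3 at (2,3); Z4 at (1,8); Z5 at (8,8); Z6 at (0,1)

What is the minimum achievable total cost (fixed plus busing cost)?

Open {D3, D4}: assign each demand point to its cheapest open site.
  Z1→D3 3, Z2→D3 5, Z3→D4 1, Z4→D3 2, Z5→D3 5, Z6→D4 2
  busing cost 18, fixed 9 → total 27.
Compare {D2}: busing cost 22 + fixed 6 = 28.
Compare {D4}: busing cost 25 + fixed 3 = 28.
Compare {D2, D4}: busing cost 21 + fixed 9 = 30.
All other subsets cost ≥ 28. Minimum total cost: 27.

27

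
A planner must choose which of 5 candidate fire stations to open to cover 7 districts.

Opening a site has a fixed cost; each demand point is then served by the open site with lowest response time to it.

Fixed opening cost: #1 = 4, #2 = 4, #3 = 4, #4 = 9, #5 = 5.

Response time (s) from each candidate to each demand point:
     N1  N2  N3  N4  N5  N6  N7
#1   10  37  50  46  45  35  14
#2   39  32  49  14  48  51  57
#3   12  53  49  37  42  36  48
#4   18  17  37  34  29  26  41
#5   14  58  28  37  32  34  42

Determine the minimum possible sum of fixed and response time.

Open {#1, #2, #4, #5}: assign each demand point to its cheapest open site.
  N1→#1 10, N2→#4 17, N3→#5 28, N4→#2 14, N5→#4 29, N6→#4 26, N7→#1 14
  response time 138, fixed 22 → total 160.
Compare {#1, #2, #4}: response time 147 + fixed 17 = 164.
Compare {#1, #2, #3, #4, #5}: response time 138 + fixed 26 = 164.
Compare {#1, #2, #3, #4}: response time 147 + fixed 21 = 168.
All other subsets cost ≥ 164. Minimum total cost: 160.

160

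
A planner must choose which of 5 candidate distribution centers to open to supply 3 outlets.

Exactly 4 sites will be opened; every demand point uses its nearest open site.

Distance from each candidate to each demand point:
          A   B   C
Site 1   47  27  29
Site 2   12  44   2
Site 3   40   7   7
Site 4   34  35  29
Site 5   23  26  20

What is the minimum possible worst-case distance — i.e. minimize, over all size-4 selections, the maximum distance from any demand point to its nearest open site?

Open {Site 1, Site 2, Site 3, Site 4}.
  Farthest demand point is A at distance 12 (to Site 2); all others are ≤ 12.
With {Site 1, Site 2, Site 3, Site 5} the worst case is 12.
With {Site 2, Site 3, Site 4, Site 5} the worst case is 12.
No size-4 selection achieves below 12.

12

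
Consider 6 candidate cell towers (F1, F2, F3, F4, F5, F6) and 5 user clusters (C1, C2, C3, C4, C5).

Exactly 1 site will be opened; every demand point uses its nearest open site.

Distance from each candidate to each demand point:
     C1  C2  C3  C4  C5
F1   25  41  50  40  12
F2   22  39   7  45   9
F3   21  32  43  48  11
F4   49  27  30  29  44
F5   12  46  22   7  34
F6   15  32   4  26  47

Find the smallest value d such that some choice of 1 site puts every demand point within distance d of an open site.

45

Open {F2}.
  Farthest demand point is C4 at distance 45 (to F2); all others are ≤ 45.
With {F5} the worst case is 46.
With {F6} the worst case is 47.
No size-1 selection achieves below 45.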